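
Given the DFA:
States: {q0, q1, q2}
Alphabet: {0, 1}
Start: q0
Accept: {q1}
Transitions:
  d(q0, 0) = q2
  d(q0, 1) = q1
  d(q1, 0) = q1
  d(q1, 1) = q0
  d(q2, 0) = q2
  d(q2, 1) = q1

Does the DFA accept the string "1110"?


Trace: q0 -> q1 -> q0 -> q1 -> q1
Final state: q1
Accept states: {q1}

Yes, accepted (final state q1 is an accept state)


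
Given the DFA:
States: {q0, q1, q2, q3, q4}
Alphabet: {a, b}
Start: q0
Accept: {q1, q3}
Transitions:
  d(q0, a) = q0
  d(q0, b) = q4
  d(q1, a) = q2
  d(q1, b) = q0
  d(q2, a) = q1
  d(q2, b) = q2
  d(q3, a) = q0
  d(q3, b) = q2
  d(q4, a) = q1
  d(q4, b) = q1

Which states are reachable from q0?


BFS from q0:
  layer 0: {q0}
  layer 1: {q4}
  layer 2: {q1}
  layer 3: {q2}

{q0, q1, q2, q4}


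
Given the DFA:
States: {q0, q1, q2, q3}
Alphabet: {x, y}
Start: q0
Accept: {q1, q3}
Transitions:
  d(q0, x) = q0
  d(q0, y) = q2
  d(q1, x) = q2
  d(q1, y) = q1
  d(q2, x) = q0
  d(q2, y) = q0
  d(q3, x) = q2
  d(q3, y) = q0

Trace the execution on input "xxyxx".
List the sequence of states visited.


Input: xxyxx
d(q0, x) = q0
d(q0, x) = q0
d(q0, y) = q2
d(q2, x) = q0
d(q0, x) = q0


q0 -> q0 -> q0 -> q2 -> q0 -> q0


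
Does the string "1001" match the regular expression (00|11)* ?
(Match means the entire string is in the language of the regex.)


|string| = 4; first = '1'; last = '1'

No, "1001" does not match (00|11)*


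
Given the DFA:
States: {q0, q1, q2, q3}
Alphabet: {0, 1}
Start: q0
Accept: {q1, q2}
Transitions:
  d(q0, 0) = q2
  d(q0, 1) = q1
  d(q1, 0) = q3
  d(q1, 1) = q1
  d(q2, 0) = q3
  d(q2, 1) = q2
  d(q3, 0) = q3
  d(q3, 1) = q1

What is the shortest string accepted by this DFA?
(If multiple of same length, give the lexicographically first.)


BFS by string length (lex-first path to each state shown):
  len 0: q0<-""
  len 1: q1<-"1", q2<-"0"
Found accept state at length 1.

"0"


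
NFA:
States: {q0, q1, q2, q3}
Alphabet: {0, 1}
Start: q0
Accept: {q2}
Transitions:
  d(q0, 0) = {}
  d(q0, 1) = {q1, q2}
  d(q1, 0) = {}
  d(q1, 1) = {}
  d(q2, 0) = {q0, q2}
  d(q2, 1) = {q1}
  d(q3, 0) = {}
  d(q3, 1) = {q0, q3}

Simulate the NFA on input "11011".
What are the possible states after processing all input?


Start: {q0}
  --1--> {q1, q2}
  --1--> {q1}
  --0--> {}
  --1--> {}
  --1--> {}

{} (empty set, no valid transitions)


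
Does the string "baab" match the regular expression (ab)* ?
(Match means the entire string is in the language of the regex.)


|string| = 4; first = 'b'; last = 'b'

No, "baab" does not match (ab)*


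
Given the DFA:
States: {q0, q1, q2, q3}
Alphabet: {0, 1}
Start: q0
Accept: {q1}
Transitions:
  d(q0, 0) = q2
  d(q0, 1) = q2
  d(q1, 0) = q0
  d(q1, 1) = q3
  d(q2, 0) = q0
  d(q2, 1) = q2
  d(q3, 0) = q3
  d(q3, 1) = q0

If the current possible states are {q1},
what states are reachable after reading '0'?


Apply transition on '0' from each current state:
  d(q1, 0) = q0

{q0}


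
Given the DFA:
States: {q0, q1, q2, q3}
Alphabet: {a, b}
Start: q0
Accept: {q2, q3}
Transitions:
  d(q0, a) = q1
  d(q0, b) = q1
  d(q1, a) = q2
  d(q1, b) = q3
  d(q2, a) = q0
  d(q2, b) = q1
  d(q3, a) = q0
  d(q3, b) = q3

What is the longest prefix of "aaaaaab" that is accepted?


Run the DFA, marking each prefix where the state is accepting:
  "" -> q0 [reject]
  "a" -> q1 [reject]
  "aa" -> q2 [accept]
  "aaa" -> q0 [reject]
  "aaaa" -> q1 [reject]
  "aaaaa" -> q2 [accept]
  "aaaaaa" -> q0 [reject]
  "aaaaaab" -> q1 [reject]

"aaaaa"


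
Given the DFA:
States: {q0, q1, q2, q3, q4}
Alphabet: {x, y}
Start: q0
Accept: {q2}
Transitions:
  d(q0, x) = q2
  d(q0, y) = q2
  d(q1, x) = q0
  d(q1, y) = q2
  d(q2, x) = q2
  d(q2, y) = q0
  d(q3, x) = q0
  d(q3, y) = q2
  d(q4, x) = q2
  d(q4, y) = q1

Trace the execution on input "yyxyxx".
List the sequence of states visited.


Input: yyxyxx
d(q0, y) = q2
d(q2, y) = q0
d(q0, x) = q2
d(q2, y) = q0
d(q0, x) = q2
d(q2, x) = q2


q0 -> q2 -> q0 -> q2 -> q0 -> q2 -> q2


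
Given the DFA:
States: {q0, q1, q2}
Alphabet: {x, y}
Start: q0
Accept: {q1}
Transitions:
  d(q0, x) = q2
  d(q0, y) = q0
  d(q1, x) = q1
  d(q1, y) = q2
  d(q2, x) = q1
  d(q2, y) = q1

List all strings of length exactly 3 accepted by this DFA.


All strings of length 3: 8 total
Accepted: 4

"xxx", "xyx", "yxx", "yxy"


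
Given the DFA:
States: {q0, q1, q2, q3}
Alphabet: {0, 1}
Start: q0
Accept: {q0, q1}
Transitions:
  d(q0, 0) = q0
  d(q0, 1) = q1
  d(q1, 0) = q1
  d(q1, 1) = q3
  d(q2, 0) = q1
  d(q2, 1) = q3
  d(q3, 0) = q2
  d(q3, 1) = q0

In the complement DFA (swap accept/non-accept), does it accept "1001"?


Trace: q0 -> q1 -> q1 -> q1 -> q3
Final: q3
Original accept: {q0, q1}
Complement: q3 is not in original accept

Yes, complement accepts (original rejects)


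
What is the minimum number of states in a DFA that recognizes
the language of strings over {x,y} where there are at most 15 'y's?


States: count = 0, 1, ..., 15 (all accepting; 16 states), plus a dead state for count > 15.
Total: 16 + 1 = 17.

17


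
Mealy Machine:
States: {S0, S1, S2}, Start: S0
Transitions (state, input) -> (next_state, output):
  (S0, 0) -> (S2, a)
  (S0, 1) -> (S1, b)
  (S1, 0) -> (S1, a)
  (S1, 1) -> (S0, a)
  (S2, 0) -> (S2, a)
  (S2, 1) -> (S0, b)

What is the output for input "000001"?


Step-by-step:
  (S0, 0) -> (S2, a)
  (S2, 0) -> (S2, a)
  (S2, 0) -> (S2, a)
  (S2, 0) -> (S2, a)
  (S2, 0) -> (S2, a)
  (S2, 1) -> (S0, b)

"aaaaab"


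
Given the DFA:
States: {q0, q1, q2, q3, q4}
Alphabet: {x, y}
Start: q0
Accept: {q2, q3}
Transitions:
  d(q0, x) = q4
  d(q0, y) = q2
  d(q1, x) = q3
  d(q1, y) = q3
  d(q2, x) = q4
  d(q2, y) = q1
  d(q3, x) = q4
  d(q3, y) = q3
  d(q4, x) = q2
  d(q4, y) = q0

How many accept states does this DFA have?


Accept states listed: {q2, q3}
Counting: q2(1) q3(2)

2


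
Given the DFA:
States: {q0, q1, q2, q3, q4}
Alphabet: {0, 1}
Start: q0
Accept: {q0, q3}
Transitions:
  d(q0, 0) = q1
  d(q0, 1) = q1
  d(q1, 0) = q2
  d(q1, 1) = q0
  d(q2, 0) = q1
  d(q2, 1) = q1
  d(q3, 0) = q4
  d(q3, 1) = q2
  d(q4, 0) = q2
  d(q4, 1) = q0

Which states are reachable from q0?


BFS from q0:
  layer 0: {q0}
  layer 1: {q1}
  layer 2: {q2}

{q0, q1, q2}


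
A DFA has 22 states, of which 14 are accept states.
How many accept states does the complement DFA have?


Complement swaps accept and non-accept states.
22 - 14 = 8

8


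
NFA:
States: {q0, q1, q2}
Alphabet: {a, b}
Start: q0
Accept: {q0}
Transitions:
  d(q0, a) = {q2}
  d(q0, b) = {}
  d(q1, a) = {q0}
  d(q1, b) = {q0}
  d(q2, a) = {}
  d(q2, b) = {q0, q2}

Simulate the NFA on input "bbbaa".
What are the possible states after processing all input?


Start: {q0}
  --b--> {}
  --b--> {}
  --b--> {}
  --a--> {}
  --a--> {}

{} (empty set, no valid transitions)


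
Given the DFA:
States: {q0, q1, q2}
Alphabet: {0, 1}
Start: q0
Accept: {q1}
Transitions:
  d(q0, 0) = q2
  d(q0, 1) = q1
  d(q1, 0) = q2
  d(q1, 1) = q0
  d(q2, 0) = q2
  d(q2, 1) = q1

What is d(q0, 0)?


Looking up transition d(q0, 0)

q2


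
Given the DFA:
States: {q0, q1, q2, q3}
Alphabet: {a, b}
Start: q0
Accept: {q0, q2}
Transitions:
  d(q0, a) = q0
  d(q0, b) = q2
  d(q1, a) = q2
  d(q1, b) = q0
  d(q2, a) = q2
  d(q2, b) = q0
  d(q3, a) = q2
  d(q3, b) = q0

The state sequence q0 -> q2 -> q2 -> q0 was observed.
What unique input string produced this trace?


Trace back each transition to find the symbol:
  q0 --[b]--> q2
  q2 --[a]--> q2
  q2 --[b]--> q0

"bab"


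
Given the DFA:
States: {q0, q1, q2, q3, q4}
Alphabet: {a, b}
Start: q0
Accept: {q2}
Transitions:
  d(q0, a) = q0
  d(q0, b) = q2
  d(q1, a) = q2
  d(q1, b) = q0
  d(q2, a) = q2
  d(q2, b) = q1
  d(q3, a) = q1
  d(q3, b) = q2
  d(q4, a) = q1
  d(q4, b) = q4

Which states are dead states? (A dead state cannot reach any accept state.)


Forward reachability from each state:
  q0 -> reaches accept state q2 (live)
  q1 -> reaches accept state q2 (live)
  q2 -> reaches accept state q2 (live)
  q3 -> reaches accept state q2 (live)
  q4 -> reaches accept state q2 (live)

None (all states can reach an accept state)


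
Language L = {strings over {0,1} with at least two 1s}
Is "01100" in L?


count('1') = 2

Yes, "01100" is in L


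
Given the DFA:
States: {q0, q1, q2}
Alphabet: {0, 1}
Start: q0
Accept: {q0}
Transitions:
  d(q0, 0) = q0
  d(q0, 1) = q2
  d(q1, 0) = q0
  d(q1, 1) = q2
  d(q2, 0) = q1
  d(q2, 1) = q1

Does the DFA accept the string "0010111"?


Trace: q0 -> q0 -> q0 -> q2 -> q1 -> q2 -> q1 -> q2
Final state: q2
Accept states: {q0}

No, rejected (final state q2 is not an accept state)


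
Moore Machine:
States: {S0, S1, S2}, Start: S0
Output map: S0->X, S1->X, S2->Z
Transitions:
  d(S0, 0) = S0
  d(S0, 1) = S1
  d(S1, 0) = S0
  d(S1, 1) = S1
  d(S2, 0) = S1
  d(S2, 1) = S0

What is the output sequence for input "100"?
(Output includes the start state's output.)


Start: S0 (output X)
  --1--> S1 (output X)
  --0--> S0 (output X)
  --0--> S0 (output X)

"XXXX"


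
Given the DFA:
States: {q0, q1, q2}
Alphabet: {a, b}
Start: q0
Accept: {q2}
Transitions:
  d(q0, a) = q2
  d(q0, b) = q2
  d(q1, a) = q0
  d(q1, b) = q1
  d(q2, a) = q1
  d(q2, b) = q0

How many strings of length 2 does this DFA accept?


Enumerating all length-2 strings:
  "aa" -> q1 [reject]
  "ab" -> q0 [reject]
  "ba" -> q1 [reject]
  "bb" -> q0 [reject]

0 out of 4


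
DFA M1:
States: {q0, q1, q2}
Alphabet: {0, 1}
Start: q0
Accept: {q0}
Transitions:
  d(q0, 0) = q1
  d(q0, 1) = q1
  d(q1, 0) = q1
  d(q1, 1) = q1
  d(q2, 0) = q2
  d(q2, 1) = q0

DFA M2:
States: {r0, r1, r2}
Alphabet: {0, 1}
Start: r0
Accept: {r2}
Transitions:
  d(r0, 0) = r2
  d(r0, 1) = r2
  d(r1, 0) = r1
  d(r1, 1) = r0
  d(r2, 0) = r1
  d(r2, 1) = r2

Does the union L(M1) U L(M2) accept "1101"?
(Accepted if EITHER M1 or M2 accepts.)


M1: final=q1 accepted=False
M2: final=r0 accepted=False

No, union rejects (neither accepts)


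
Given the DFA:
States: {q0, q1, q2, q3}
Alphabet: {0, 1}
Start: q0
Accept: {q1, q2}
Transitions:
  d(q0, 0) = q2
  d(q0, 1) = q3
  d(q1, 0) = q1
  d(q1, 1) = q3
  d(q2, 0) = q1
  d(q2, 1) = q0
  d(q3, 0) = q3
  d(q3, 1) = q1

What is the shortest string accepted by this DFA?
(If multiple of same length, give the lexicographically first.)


BFS by string length (lex-first path to each state shown):
  len 0: q0<-""
  len 1: q2<-"0", q3<-"1"
Found accept state at length 1.

"0"


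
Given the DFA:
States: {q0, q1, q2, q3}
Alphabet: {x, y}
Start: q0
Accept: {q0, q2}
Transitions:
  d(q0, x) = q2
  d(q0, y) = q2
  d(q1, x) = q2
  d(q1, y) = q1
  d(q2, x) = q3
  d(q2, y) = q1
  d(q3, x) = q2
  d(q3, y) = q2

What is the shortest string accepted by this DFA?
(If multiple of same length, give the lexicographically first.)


BFS by string length (lex-first path to each state shown):
  len 0: q0<-""
Found accept state at length 0.

"" (empty string)


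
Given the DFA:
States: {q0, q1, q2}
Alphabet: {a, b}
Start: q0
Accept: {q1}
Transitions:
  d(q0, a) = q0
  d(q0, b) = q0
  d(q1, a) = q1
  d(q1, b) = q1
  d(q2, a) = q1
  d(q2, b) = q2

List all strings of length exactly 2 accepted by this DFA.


All strings of length 2: 4 total
Accepted: 0

None


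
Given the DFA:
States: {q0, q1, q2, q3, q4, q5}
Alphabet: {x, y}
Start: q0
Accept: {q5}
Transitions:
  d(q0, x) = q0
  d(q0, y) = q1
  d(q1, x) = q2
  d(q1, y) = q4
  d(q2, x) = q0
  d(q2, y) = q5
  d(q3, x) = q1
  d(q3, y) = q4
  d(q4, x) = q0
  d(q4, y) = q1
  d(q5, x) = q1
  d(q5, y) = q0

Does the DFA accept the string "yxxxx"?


Trace: q0 -> q1 -> q2 -> q0 -> q0 -> q0
Final state: q0
Accept states: {q5}

No, rejected (final state q0 is not an accept state)


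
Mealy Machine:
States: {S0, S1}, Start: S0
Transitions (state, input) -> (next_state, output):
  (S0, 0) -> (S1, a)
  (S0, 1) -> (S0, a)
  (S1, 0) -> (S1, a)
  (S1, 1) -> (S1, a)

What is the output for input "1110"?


Step-by-step:
  (S0, 1) -> (S0, a)
  (S0, 1) -> (S0, a)
  (S0, 1) -> (S0, a)
  (S0, 0) -> (S1, a)

"aaaa"


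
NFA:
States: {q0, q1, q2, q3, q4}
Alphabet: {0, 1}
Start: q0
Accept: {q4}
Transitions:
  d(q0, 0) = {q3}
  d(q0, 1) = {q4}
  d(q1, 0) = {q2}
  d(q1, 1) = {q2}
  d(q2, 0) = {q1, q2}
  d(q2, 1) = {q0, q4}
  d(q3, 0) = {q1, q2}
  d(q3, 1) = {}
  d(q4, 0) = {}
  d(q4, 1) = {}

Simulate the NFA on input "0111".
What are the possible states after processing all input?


Start: {q0}
  --0--> {q3}
  --1--> {}
  --1--> {}
  --1--> {}

{} (empty set, no valid transitions)


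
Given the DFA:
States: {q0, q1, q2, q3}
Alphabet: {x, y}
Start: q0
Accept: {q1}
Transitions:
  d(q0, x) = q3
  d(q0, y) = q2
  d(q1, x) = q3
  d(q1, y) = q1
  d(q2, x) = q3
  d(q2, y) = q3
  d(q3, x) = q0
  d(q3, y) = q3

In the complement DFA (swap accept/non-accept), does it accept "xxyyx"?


Trace: q0 -> q3 -> q0 -> q2 -> q3 -> q0
Final: q0
Original accept: {q1}
Complement: q0 is not in original accept

Yes, complement accepts (original rejects)


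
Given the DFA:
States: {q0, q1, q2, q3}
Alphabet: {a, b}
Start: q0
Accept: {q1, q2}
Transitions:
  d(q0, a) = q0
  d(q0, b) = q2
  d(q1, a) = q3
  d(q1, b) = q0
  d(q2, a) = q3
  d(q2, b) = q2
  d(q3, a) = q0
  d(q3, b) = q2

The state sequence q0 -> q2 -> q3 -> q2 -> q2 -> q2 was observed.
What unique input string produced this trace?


Trace back each transition to find the symbol:
  q0 --[b]--> q2
  q2 --[a]--> q3
  q3 --[b]--> q2
  q2 --[b]--> q2
  q2 --[b]--> q2

"babbb"


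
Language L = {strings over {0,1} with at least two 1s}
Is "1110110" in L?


count('1') = 5

Yes, "1110110" is in L


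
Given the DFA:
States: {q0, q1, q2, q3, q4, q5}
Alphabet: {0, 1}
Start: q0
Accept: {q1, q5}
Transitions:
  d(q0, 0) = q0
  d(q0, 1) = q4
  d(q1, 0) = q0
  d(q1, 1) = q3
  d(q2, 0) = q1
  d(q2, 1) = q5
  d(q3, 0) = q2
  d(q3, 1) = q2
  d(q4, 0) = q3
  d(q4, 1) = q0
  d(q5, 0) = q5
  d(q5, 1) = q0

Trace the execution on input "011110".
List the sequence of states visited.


Input: 011110
d(q0, 0) = q0
d(q0, 1) = q4
d(q4, 1) = q0
d(q0, 1) = q4
d(q4, 1) = q0
d(q0, 0) = q0


q0 -> q0 -> q4 -> q0 -> q4 -> q0 -> q0


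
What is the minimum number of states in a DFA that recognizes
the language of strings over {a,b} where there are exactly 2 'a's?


States: count = 0, 1, ..., 2 (that's 3 states), plus a dead state for count > 2.
Total: 3 + 1 = 4. Accept = count-2 state.

4


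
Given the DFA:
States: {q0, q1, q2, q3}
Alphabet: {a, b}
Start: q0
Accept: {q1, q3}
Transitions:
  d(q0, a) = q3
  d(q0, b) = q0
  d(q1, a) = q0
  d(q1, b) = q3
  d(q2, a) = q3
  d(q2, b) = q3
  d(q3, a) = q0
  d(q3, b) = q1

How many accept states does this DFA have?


Accept states listed: {q1, q3}
Counting: q1(1) q3(2)

2


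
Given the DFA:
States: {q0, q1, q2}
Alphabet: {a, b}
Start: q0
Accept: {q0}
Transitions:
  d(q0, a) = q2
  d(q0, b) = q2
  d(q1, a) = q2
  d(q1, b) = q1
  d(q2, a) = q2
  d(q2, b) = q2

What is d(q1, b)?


Looking up transition d(q1, b)

q1


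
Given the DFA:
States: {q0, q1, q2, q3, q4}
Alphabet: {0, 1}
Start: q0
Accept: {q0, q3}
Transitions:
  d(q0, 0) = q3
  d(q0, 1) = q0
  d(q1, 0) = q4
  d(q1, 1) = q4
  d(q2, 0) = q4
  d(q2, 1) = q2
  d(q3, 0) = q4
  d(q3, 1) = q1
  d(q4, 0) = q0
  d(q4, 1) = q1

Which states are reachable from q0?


BFS from q0:
  layer 0: {q0}
  layer 1: {q3}
  layer 2: {q1, q4}

{q0, q1, q3, q4}


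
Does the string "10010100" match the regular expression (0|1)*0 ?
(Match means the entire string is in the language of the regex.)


|string| = 8; first = '1'; last = '0'

Yes, "10010100" matches (0|1)*0


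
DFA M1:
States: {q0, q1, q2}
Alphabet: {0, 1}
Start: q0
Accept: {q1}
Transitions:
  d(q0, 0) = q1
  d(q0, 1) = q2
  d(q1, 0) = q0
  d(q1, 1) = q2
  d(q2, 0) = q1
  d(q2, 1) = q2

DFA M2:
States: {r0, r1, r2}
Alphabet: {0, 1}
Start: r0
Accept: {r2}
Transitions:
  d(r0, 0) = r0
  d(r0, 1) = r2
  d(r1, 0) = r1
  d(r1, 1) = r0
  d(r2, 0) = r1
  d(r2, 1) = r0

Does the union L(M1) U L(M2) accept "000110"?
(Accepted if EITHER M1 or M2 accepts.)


M1: final=q1 accepted=True
M2: final=r0 accepted=False

Yes, union accepts


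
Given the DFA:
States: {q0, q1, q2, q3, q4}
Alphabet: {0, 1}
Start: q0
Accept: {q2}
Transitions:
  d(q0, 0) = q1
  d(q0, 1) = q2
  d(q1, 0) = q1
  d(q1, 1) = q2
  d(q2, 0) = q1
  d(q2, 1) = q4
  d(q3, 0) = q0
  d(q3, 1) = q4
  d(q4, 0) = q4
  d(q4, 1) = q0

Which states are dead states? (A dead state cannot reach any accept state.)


Forward reachability from each state:
  q0 -> reaches accept state q2 (live)
  q1 -> reaches accept state q2 (live)
  q2 -> reaches accept state q2 (live)
  q3 -> reaches accept state q2 (live)
  q4 -> reaches accept state q2 (live)

None (all states can reach an accept state)


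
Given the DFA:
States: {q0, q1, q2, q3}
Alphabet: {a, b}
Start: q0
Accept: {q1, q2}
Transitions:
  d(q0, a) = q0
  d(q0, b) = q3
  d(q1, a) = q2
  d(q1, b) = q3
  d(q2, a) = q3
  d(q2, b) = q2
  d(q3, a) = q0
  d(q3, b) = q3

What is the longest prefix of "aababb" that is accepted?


Run the DFA, marking each prefix where the state is accepting:
  "" -> q0 [reject]
  "a" -> q0 [reject]
  "aa" -> q0 [reject]
  "aab" -> q3 [reject]
  "aaba" -> q0 [reject]
  "aabab" -> q3 [reject]
  "aababb" -> q3 [reject]

No prefix is accepted


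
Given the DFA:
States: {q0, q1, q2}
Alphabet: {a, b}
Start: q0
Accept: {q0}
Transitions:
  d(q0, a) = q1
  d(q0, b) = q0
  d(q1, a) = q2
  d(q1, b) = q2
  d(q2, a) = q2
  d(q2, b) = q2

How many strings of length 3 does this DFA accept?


Enumerating all length-3 strings:
  "aaa" -> q2 [reject]
  "aab" -> q2 [reject]
  "aba" -> q2 [reject]
  "abb" -> q2 [reject]
  "baa" -> q2 [reject]
  "bab" -> q2 [reject]
  "bba" -> q1 [reject]
  "bbb" -> q0 [accept]

1 out of 8


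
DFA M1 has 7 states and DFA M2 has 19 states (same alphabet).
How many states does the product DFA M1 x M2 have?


Product construction pairs every M1 state with every M2 state.
7 * 19 = 133

133


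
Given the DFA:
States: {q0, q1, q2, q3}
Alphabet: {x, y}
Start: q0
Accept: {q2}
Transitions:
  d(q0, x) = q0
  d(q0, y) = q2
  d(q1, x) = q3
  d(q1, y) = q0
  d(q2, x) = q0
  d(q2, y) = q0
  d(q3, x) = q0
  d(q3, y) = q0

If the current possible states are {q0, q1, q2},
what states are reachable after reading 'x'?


Apply transition on 'x' from each current state:
  d(q0, x) = q0
  d(q1, x) = q3
  d(q2, x) = q0

{q0, q3}


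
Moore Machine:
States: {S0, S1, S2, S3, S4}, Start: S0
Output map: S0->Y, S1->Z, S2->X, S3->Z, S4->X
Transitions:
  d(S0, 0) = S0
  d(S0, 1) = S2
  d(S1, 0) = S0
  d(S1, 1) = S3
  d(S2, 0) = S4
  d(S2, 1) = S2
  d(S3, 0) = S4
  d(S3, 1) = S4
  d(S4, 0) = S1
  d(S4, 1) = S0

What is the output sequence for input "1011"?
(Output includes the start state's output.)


Start: S0 (output Y)
  --1--> S2 (output X)
  --0--> S4 (output X)
  --1--> S0 (output Y)
  --1--> S2 (output X)

"YXXYX"


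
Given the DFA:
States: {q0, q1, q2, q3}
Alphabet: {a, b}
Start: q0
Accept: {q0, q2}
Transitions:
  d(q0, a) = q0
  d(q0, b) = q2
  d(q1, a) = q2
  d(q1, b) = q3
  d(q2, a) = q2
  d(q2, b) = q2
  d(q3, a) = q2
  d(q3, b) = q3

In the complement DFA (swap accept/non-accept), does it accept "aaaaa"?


Trace: q0 -> q0 -> q0 -> q0 -> q0 -> q0
Final: q0
Original accept: {q0, q2}
Complement: q0 is in original accept

No, complement rejects (original accepts)


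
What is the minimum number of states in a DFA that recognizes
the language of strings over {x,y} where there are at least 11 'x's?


States: count = 0, 1, ..., 10, and a final '>= 11' state.
Total: 11 + 1 = 12. Accept = '>= 11' state.

12


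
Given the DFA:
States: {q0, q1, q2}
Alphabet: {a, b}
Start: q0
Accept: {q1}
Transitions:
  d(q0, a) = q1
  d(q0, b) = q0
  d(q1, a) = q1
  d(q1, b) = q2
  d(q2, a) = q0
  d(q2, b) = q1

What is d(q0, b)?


Looking up transition d(q0, b)

q0


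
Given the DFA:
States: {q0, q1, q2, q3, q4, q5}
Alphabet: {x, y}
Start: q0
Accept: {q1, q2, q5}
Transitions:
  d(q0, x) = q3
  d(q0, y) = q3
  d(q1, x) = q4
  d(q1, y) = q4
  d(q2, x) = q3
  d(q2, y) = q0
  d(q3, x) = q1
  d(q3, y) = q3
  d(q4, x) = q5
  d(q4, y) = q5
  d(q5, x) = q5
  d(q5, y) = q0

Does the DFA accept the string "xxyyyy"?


Trace: q0 -> q3 -> q1 -> q4 -> q5 -> q0 -> q3
Final state: q3
Accept states: {q1, q2, q5}

No, rejected (final state q3 is not an accept state)


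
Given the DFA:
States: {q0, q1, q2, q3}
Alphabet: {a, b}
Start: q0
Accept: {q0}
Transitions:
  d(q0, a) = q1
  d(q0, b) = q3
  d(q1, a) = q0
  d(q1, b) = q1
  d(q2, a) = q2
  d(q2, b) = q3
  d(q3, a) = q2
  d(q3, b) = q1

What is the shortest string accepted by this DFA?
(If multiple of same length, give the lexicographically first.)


BFS by string length (lex-first path to each state shown):
  len 0: q0<-""
Found accept state at length 0.

"" (empty string)


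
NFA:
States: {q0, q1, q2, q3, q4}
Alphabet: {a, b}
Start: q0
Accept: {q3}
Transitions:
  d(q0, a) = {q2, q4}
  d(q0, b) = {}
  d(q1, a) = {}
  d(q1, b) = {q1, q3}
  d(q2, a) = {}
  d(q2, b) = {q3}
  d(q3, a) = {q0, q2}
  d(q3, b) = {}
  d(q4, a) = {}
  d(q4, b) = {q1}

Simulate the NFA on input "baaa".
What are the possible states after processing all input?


Start: {q0}
  --b--> {}
  --a--> {}
  --a--> {}
  --a--> {}

{} (empty set, no valid transitions)


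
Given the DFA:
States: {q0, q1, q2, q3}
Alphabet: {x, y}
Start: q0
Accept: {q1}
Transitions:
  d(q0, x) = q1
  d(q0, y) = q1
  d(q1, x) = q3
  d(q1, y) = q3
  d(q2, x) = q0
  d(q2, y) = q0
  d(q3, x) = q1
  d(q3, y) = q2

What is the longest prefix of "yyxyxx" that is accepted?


Run the DFA, marking each prefix where the state is accepting:
  "" -> q0 [reject]
  "y" -> q1 [accept]
  "yy" -> q3 [reject]
  "yyx" -> q1 [accept]
  "yyxy" -> q3 [reject]
  "yyxyx" -> q1 [accept]
  "yyxyxx" -> q3 [reject]

"yyxyx"


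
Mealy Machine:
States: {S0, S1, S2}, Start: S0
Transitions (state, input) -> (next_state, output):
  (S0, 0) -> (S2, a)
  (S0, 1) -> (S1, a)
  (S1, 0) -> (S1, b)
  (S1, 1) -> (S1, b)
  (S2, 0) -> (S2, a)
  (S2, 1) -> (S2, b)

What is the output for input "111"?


Step-by-step:
  (S0, 1) -> (S1, a)
  (S1, 1) -> (S1, b)
  (S1, 1) -> (S1, b)

"abb"


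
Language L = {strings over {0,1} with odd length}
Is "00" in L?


length = 2; 2 mod 2 = 0

No, "00" is not in L


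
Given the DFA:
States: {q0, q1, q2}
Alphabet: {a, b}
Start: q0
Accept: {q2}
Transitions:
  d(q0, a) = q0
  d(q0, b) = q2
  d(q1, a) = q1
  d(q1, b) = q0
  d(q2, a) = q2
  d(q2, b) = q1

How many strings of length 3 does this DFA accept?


Enumerating all length-3 strings:
  "aaa" -> q0 [reject]
  "aab" -> q2 [accept]
  "aba" -> q2 [accept]
  "abb" -> q1 [reject]
  "baa" -> q2 [accept]
  "bab" -> q1 [reject]
  "bba" -> q1 [reject]
  "bbb" -> q0 [reject]

3 out of 8


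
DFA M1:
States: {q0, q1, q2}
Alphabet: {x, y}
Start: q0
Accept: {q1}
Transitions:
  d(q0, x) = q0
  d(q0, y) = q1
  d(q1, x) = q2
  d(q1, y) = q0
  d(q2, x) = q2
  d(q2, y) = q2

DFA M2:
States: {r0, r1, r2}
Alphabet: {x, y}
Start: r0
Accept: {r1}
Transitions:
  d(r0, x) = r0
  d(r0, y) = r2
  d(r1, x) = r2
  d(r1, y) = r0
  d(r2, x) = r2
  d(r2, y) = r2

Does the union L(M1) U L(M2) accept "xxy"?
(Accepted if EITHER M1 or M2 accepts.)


M1: final=q1 accepted=True
M2: final=r2 accepted=False

Yes, union accepts


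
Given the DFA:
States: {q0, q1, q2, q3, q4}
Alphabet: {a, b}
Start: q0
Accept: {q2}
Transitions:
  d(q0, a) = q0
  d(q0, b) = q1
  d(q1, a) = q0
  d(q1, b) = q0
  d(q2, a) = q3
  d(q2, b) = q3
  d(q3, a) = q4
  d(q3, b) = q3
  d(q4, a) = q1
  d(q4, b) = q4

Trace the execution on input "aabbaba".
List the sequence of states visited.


Input: aabbaba
d(q0, a) = q0
d(q0, a) = q0
d(q0, b) = q1
d(q1, b) = q0
d(q0, a) = q0
d(q0, b) = q1
d(q1, a) = q0


q0 -> q0 -> q0 -> q1 -> q0 -> q0 -> q1 -> q0


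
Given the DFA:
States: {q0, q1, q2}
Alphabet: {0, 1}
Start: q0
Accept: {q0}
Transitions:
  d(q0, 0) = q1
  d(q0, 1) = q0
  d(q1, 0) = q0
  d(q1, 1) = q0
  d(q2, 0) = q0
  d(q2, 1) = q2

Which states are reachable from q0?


BFS from q0:
  layer 0: {q0}
  layer 1: {q1}

{q0, q1}


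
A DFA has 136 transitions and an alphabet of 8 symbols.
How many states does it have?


Each state has exactly one transition per symbol.
states = transitions / |alphabet| = 136 / 8 = 17

17


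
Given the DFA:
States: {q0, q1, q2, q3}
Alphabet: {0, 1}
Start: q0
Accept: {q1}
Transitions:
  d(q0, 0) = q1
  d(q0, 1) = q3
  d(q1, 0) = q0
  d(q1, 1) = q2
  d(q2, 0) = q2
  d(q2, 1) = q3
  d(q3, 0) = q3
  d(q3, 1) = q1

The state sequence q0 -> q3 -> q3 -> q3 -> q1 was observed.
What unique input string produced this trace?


Trace back each transition to find the symbol:
  q0 --[1]--> q3
  q3 --[0]--> q3
  q3 --[0]--> q3
  q3 --[1]--> q1

"1001"


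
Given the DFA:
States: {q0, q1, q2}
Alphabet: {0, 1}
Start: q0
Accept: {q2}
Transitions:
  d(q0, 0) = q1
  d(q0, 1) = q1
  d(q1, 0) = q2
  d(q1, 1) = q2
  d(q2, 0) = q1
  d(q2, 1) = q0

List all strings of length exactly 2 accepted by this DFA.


All strings of length 2: 4 total
Accepted: 4

"00", "01", "10", "11"


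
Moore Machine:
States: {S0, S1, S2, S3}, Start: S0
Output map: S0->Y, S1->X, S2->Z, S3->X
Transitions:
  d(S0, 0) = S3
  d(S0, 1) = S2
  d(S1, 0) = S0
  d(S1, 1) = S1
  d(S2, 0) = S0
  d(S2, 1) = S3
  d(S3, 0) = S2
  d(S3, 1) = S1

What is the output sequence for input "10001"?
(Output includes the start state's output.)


Start: S0 (output Y)
  --1--> S2 (output Z)
  --0--> S0 (output Y)
  --0--> S3 (output X)
  --0--> S2 (output Z)
  --1--> S3 (output X)

"YZYXZX"


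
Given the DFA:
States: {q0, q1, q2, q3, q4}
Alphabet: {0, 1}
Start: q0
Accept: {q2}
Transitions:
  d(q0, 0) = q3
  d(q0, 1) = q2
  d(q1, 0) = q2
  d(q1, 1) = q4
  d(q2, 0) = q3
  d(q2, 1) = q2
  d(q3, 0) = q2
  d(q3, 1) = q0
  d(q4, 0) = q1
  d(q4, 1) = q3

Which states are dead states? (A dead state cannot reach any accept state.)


Forward reachability from each state:
  q0 -> reaches accept state q2 (live)
  q1 -> reaches accept state q2 (live)
  q2 -> reaches accept state q2 (live)
  q3 -> reaches accept state q2 (live)
  q4 -> reaches accept state q2 (live)

None (all states can reach an accept state)


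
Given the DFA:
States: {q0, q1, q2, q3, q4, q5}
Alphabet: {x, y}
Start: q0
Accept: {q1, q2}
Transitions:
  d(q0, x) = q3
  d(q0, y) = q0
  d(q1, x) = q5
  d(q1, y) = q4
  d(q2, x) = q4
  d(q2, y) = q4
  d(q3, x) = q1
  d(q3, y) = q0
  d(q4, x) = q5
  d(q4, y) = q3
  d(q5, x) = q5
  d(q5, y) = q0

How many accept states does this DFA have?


Accept states listed: {q1, q2}
Counting: q1(1) q2(2)

2


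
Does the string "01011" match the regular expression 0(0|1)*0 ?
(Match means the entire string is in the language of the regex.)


|string| = 5; first = '0'; last = '1'

No, "01011" does not match 0(0|1)*0


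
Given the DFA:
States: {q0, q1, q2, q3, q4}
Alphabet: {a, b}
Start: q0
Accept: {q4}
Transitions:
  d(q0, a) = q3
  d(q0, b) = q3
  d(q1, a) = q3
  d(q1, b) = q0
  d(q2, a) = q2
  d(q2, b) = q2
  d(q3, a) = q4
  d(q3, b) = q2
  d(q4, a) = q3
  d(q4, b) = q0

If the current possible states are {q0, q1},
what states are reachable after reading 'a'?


Apply transition on 'a' from each current state:
  d(q0, a) = q3
  d(q1, a) = q3

{q3}


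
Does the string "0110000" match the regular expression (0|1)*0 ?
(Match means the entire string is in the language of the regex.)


|string| = 7; first = '0'; last = '0'

Yes, "0110000" matches (0|1)*0


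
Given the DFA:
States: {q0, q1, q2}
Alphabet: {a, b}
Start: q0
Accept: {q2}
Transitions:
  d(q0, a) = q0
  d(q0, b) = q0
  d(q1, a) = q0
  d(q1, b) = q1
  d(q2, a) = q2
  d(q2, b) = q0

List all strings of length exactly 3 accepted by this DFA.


All strings of length 3: 8 total
Accepted: 0

None


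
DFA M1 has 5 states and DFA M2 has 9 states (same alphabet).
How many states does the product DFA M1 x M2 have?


Product construction pairs every M1 state with every M2 state.
5 * 9 = 45

45


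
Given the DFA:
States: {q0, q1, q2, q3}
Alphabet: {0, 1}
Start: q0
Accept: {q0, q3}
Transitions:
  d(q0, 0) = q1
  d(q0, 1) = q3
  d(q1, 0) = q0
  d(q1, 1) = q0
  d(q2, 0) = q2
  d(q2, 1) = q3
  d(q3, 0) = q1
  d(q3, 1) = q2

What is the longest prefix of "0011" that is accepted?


Run the DFA, marking each prefix where the state is accepting:
  "" -> q0 [accept]
  "0" -> q1 [reject]
  "00" -> q0 [accept]
  "001" -> q3 [accept]
  "0011" -> q2 [reject]

"001"


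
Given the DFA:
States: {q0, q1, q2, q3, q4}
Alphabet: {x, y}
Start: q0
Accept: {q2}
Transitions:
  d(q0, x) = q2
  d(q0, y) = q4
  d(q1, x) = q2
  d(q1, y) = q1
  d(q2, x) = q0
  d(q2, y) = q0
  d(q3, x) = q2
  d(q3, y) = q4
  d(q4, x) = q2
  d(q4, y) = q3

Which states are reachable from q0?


BFS from q0:
  layer 0: {q0}
  layer 1: {q2, q4}
  layer 2: {q3}

{q0, q2, q3, q4}


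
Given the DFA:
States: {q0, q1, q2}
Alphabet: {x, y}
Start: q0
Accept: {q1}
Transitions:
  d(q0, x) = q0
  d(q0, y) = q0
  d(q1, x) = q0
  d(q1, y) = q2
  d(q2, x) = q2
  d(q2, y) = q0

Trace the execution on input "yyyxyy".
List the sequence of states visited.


Input: yyyxyy
d(q0, y) = q0
d(q0, y) = q0
d(q0, y) = q0
d(q0, x) = q0
d(q0, y) = q0
d(q0, y) = q0


q0 -> q0 -> q0 -> q0 -> q0 -> q0 -> q0


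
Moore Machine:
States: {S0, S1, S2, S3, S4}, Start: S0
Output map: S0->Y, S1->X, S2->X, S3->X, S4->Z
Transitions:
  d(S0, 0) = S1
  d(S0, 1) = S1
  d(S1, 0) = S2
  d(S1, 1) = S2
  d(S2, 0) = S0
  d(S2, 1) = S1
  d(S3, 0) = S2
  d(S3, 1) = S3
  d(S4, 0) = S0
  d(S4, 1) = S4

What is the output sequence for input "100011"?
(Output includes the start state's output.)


Start: S0 (output Y)
  --1--> S1 (output X)
  --0--> S2 (output X)
  --0--> S0 (output Y)
  --0--> S1 (output X)
  --1--> S2 (output X)
  --1--> S1 (output X)

"YXXYXXX"


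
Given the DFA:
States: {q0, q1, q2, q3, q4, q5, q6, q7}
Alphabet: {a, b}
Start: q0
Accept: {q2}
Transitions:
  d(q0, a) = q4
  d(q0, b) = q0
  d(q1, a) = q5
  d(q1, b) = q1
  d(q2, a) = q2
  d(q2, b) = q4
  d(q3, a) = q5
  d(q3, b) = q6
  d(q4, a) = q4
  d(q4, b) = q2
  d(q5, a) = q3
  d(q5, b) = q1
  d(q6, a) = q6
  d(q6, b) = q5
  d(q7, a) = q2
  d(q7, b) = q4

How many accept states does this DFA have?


Accept states listed: {q2}
Counting: q2(1)

1


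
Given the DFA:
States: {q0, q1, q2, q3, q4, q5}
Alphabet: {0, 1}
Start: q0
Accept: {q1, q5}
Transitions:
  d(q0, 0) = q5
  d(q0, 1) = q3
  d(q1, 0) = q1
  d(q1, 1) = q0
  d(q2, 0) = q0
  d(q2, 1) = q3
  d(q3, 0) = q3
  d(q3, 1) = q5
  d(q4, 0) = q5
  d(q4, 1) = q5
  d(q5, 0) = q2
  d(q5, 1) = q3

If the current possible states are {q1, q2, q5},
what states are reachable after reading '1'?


Apply transition on '1' from each current state:
  d(q1, 1) = q0
  d(q2, 1) = q3
  d(q5, 1) = q3

{q0, q3}


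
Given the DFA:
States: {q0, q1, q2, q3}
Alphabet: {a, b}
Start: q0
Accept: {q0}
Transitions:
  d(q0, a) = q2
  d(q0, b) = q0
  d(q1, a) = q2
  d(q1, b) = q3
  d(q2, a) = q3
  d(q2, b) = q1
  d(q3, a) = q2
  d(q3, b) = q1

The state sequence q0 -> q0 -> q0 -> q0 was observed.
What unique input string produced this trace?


Trace back each transition to find the symbol:
  q0 --[b]--> q0
  q0 --[b]--> q0
  q0 --[b]--> q0

"bbb"


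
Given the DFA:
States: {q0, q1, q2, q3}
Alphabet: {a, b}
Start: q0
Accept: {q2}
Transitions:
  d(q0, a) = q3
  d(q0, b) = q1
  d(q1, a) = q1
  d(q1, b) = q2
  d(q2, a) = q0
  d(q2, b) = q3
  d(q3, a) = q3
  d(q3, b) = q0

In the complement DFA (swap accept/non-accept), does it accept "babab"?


Trace: q0 -> q1 -> q1 -> q2 -> q0 -> q1
Final: q1
Original accept: {q2}
Complement: q1 is not in original accept

Yes, complement accepts (original rejects)


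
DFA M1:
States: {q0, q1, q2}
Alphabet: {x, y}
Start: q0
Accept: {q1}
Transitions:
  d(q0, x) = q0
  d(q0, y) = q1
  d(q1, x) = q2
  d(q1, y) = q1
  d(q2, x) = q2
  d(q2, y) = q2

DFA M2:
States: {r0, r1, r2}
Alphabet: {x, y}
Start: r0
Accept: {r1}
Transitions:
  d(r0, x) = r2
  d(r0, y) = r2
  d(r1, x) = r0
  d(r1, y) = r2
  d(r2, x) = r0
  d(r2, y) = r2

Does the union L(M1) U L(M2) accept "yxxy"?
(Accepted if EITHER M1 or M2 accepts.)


M1: final=q2 accepted=False
M2: final=r2 accepted=False

No, union rejects (neither accepts)


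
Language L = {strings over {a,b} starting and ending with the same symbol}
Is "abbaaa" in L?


first = 'a', last = 'a'

Yes, "abbaaa" is in L


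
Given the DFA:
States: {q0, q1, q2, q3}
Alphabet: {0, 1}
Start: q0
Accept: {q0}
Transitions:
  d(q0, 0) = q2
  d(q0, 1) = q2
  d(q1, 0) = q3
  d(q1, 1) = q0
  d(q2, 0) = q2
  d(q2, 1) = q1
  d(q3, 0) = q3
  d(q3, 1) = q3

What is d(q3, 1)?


Looking up transition d(q3, 1)

q3


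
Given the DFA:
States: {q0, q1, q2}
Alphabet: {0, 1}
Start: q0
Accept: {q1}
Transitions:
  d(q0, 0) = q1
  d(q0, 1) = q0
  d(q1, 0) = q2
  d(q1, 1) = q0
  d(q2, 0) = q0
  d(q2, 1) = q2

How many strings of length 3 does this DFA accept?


Enumerating all length-3 strings:
  "000" -> q0 [reject]
  "001" -> q2 [reject]
  "010" -> q1 [accept]
  "011" -> q0 [reject]
  "100" -> q2 [reject]
  "101" -> q0 [reject]
  "110" -> q1 [accept]
  "111" -> q0 [reject]

2 out of 8


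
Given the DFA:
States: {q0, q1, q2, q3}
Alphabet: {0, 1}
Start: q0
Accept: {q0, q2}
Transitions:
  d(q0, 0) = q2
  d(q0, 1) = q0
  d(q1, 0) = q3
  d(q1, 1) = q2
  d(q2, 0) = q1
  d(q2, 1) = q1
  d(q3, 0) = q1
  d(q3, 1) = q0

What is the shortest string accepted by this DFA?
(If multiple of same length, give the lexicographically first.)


BFS by string length (lex-first path to each state shown):
  len 0: q0<-""
Found accept state at length 0.

"" (empty string)


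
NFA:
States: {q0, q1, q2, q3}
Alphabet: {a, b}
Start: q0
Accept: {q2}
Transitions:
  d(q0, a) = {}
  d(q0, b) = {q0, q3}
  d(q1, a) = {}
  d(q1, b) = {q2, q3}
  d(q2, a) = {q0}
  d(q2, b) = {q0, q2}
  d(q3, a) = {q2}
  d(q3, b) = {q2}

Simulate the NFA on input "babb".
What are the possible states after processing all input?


Start: {q0}
  --b--> {q0, q3}
  --a--> {q2}
  --b--> {q0, q2}
  --b--> {q0, q2, q3}

{q0, q2, q3}


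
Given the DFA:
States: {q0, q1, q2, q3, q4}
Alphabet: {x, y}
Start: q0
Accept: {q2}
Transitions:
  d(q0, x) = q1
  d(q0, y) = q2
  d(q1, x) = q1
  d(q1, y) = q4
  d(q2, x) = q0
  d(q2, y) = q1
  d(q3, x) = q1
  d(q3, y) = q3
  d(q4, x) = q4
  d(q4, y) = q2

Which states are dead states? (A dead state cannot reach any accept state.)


Forward reachability from each state:
  q0 -> reaches accept state q2 (live)
  q1 -> reaches accept state q2 (live)
  q2 -> reaches accept state q2 (live)
  q3 -> reaches accept state q2 (live)
  q4 -> reaches accept state q2 (live)

None (all states can reach an accept state)


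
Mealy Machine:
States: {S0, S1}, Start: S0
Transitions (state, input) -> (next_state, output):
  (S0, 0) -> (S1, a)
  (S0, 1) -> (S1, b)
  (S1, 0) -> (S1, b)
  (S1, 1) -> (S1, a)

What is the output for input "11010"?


Step-by-step:
  (S0, 1) -> (S1, b)
  (S1, 1) -> (S1, a)
  (S1, 0) -> (S1, b)
  (S1, 1) -> (S1, a)
  (S1, 0) -> (S1, b)

"babab"


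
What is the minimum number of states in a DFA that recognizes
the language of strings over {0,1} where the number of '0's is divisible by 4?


States track (count of '0') mod 4.
Need 4 states: one per remainder 0..3; accept = remainder 0.

4


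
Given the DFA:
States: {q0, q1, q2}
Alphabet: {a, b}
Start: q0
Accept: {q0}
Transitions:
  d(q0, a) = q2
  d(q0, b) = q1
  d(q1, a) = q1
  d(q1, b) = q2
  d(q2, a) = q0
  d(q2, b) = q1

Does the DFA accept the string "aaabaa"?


Trace: q0 -> q2 -> q0 -> q2 -> q1 -> q1 -> q1
Final state: q1
Accept states: {q0}

No, rejected (final state q1 is not an accept state)


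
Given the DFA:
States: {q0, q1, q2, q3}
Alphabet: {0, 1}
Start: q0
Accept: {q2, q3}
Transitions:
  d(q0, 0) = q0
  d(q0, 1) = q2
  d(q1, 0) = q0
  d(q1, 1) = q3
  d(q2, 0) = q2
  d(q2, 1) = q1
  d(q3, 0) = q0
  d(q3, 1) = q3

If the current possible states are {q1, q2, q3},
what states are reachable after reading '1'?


Apply transition on '1' from each current state:
  d(q1, 1) = q3
  d(q2, 1) = q1
  d(q3, 1) = q3

{q1, q3}


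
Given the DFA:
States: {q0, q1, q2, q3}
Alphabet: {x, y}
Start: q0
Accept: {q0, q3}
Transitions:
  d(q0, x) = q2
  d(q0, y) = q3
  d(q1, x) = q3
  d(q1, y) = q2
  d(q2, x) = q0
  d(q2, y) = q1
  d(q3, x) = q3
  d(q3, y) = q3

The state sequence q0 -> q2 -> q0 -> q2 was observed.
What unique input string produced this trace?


Trace back each transition to find the symbol:
  q0 --[x]--> q2
  q2 --[x]--> q0
  q0 --[x]--> q2

"xxx"


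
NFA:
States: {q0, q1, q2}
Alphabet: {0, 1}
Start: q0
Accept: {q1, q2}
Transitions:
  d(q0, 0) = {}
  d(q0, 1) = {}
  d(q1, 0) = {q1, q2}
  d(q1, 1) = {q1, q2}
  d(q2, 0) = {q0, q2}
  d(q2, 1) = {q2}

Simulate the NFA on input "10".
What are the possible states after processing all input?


Start: {q0}
  --1--> {}
  --0--> {}

{} (empty set, no valid transitions)


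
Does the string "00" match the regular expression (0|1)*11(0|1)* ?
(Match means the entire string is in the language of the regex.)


|string| = 2; first = '0'; last = '0'

No, "00" does not match (0|1)*11(0|1)*


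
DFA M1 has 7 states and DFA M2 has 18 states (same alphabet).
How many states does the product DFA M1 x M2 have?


Product construction pairs every M1 state with every M2 state.
7 * 18 = 126

126


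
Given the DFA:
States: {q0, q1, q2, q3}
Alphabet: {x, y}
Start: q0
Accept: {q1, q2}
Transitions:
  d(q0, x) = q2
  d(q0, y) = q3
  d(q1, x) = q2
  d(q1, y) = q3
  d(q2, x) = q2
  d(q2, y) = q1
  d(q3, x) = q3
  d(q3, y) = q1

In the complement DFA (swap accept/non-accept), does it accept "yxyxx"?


Trace: q0 -> q3 -> q3 -> q1 -> q2 -> q2
Final: q2
Original accept: {q1, q2}
Complement: q2 is in original accept

No, complement rejects (original accepts)


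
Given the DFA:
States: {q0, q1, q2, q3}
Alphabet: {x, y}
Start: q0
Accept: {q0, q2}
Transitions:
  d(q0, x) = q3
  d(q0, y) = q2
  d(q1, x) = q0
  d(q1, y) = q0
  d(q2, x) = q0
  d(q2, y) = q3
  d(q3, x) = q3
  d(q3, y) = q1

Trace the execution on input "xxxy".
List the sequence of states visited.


Input: xxxy
d(q0, x) = q3
d(q3, x) = q3
d(q3, x) = q3
d(q3, y) = q1


q0 -> q3 -> q3 -> q3 -> q1


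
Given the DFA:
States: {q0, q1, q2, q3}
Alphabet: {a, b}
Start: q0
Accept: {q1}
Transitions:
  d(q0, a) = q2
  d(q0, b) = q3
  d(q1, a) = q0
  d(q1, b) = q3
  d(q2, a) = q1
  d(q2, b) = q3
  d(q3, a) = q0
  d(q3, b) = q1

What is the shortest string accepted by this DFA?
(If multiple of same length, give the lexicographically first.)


BFS by string length (lex-first path to each state shown):
  len 0: q0<-""
  len 1: q2<-"a", q3<-"b"
  len 2: q0<-"ba", q1<-"aa", q3<-"ab"
Found accept state at length 2.

"aa"


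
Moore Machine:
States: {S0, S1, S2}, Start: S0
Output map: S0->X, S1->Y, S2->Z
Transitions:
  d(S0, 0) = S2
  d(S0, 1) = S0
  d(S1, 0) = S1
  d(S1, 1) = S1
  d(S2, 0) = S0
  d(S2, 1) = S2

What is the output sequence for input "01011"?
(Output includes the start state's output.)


Start: S0 (output X)
  --0--> S2 (output Z)
  --1--> S2 (output Z)
  --0--> S0 (output X)
  --1--> S0 (output X)
  --1--> S0 (output X)

"XZZXXX"


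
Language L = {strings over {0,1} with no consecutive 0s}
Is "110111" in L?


'00' does not occur

Yes, "110111" is in L


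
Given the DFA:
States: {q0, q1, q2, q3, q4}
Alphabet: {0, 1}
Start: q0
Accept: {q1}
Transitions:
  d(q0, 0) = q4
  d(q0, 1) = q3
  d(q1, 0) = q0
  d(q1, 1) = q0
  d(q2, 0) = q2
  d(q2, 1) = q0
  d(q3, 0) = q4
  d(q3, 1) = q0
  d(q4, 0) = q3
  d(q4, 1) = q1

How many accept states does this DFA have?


Accept states listed: {q1}
Counting: q1(1)

1


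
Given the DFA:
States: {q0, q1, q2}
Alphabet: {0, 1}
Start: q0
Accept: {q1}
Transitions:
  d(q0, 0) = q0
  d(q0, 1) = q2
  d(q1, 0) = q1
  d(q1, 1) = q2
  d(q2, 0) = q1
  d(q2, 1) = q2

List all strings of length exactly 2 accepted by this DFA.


All strings of length 2: 4 total
Accepted: 1

"10"


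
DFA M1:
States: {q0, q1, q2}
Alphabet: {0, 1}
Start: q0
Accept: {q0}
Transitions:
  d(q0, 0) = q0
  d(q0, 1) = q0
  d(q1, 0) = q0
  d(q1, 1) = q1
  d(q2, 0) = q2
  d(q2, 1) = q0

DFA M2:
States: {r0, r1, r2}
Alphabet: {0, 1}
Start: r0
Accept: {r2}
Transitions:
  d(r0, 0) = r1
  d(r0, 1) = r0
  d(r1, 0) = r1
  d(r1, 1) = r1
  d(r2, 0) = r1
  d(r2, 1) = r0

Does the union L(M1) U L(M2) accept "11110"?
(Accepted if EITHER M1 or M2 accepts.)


M1: final=q0 accepted=True
M2: final=r1 accepted=False

Yes, union accepts
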